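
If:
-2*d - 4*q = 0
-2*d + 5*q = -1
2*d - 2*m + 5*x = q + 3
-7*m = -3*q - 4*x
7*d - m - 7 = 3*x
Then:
No Solution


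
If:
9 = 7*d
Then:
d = 9/7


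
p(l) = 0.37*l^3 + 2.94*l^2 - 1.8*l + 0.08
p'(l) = 1.11*l^2 + 5.88*l - 1.8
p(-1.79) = 10.60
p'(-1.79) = -8.77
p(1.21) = 2.86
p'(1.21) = 6.94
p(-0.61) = 2.19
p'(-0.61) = -4.97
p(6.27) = 195.58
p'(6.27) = 78.70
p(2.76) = 25.29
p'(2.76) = 22.88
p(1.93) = 10.22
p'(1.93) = 13.68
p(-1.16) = 5.55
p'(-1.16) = -7.13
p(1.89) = 9.68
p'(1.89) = 13.28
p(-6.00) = 36.80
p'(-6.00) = 2.88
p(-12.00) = -194.32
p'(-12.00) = 87.48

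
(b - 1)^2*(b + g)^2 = b^4 + 2*b^3*g - 2*b^3 + b^2*g^2 - 4*b^2*g + b^2 - 2*b*g^2 + 2*b*g + g^2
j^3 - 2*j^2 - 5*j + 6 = (j - 3)*(j - 1)*(j + 2)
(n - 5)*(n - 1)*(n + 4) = n^3 - 2*n^2 - 19*n + 20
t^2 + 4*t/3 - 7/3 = (t - 1)*(t + 7/3)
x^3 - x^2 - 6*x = x*(x - 3)*(x + 2)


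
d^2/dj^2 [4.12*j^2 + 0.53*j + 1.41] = 8.24000000000000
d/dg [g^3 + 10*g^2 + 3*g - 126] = 3*g^2 + 20*g + 3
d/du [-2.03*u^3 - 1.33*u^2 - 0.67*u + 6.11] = -6.09*u^2 - 2.66*u - 0.67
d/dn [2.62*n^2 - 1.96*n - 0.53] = 5.24*n - 1.96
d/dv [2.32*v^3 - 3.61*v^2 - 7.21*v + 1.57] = 6.96*v^2 - 7.22*v - 7.21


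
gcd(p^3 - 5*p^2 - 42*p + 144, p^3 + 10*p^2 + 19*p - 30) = p + 6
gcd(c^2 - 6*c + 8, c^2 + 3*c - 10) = c - 2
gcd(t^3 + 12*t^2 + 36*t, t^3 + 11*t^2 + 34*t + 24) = t + 6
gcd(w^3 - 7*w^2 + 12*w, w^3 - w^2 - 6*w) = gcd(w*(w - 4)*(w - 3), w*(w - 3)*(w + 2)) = w^2 - 3*w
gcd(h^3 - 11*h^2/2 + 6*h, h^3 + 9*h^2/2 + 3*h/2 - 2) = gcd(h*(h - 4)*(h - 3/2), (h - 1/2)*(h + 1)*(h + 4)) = 1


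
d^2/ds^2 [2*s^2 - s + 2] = 4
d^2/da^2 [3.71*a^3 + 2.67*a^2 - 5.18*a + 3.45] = 22.26*a + 5.34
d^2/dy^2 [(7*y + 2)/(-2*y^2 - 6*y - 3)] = 4*(-2*(2*y + 3)^2*(7*y + 2) + (21*y + 23)*(2*y^2 + 6*y + 3))/(2*y^2 + 6*y + 3)^3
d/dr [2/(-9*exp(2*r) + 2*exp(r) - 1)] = (36*exp(r) - 4)*exp(r)/(9*exp(2*r) - 2*exp(r) + 1)^2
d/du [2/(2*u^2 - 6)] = -2*u/(u^2 - 3)^2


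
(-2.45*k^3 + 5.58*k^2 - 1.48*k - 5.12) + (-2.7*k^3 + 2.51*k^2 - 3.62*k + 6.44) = -5.15*k^3 + 8.09*k^2 - 5.1*k + 1.32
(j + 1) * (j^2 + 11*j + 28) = j^3 + 12*j^2 + 39*j + 28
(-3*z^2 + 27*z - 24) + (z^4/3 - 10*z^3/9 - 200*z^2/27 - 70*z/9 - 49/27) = z^4/3 - 10*z^3/9 - 281*z^2/27 + 173*z/9 - 697/27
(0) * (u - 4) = 0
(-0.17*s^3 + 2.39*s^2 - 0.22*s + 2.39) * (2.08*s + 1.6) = -0.3536*s^4 + 4.6992*s^3 + 3.3664*s^2 + 4.6192*s + 3.824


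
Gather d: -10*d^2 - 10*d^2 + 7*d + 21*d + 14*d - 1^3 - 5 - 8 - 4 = -20*d^2 + 42*d - 18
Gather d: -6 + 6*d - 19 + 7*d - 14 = 13*d - 39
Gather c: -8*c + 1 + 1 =2 - 8*c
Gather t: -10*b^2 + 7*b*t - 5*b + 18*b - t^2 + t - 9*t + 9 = -10*b^2 + 13*b - t^2 + t*(7*b - 8) + 9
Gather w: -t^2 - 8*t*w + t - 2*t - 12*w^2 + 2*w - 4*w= -t^2 - t - 12*w^2 + w*(-8*t - 2)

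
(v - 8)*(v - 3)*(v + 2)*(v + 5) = v^4 - 4*v^3 - 43*v^2 + 58*v + 240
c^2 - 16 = (c - 4)*(c + 4)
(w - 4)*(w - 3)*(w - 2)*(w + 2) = w^4 - 7*w^3 + 8*w^2 + 28*w - 48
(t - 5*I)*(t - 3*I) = t^2 - 8*I*t - 15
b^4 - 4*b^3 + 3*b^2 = b^2*(b - 3)*(b - 1)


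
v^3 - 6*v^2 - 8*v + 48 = (v - 6)*(v - 2*sqrt(2))*(v + 2*sqrt(2))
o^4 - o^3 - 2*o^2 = o^2*(o - 2)*(o + 1)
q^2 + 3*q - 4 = (q - 1)*(q + 4)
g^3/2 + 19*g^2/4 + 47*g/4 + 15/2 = (g/2 + 1/2)*(g + 5/2)*(g + 6)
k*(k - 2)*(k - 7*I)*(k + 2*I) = k^4 - 2*k^3 - 5*I*k^3 + 14*k^2 + 10*I*k^2 - 28*k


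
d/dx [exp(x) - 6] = exp(x)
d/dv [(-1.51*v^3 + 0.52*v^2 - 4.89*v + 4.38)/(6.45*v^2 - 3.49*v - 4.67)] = (-9.7395*v^4 + 10.5398*v^3 + 50.8808*v^2 - 61.3588*v + 38.1225)/(41.6025*v^4 - 45.021*v^3 - 48.0629*v^2 + 32.5966*v + 21.8089)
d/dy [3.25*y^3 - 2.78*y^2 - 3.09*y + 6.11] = 9.75*y^2 - 5.56*y - 3.09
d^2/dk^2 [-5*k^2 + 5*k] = -10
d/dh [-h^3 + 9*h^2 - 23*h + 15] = -3*h^2 + 18*h - 23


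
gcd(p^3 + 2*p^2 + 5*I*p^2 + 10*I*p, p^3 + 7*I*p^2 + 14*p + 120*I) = p + 5*I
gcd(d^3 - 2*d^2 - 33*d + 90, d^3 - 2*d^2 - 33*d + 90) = d^3 - 2*d^2 - 33*d + 90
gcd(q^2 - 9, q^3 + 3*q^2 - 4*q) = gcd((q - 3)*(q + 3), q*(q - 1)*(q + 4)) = 1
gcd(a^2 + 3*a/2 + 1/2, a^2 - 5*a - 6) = a + 1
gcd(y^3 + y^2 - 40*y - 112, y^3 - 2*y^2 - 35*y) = y - 7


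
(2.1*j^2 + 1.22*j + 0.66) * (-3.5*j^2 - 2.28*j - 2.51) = -7.35*j^4 - 9.058*j^3 - 10.3626*j^2 - 4.567*j - 1.6566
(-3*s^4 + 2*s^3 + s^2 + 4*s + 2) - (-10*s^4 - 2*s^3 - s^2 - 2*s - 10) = 7*s^4 + 4*s^3 + 2*s^2 + 6*s + 12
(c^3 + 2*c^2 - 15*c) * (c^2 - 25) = c^5 + 2*c^4 - 40*c^3 - 50*c^2 + 375*c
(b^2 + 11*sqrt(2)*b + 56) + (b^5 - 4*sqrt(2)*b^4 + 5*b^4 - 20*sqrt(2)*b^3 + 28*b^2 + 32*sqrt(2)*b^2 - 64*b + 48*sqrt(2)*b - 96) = b^5 - 4*sqrt(2)*b^4 + 5*b^4 - 20*sqrt(2)*b^3 + 29*b^2 + 32*sqrt(2)*b^2 - 64*b + 59*sqrt(2)*b - 40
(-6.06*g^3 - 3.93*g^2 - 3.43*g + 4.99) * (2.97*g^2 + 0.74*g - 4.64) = -17.9982*g^5 - 16.1565*g^4 + 15.0231*g^3 + 30.5173*g^2 + 19.6078*g - 23.1536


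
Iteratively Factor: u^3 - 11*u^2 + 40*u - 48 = (u - 4)*(u^2 - 7*u + 12) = (u - 4)*(u - 3)*(u - 4)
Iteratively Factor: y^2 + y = (y + 1)*(y)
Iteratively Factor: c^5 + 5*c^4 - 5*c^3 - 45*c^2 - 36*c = (c + 1)*(c^4 + 4*c^3 - 9*c^2 - 36*c) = (c + 1)*(c + 4)*(c^3 - 9*c) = (c + 1)*(c + 3)*(c + 4)*(c^2 - 3*c) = (c - 3)*(c + 1)*(c + 3)*(c + 4)*(c)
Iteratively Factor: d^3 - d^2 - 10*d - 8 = (d - 4)*(d^2 + 3*d + 2) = (d - 4)*(d + 1)*(d + 2)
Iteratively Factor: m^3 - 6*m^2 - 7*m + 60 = (m - 5)*(m^2 - m - 12) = (m - 5)*(m - 4)*(m + 3)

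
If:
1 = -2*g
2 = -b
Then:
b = -2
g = -1/2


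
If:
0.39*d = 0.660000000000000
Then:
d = 1.69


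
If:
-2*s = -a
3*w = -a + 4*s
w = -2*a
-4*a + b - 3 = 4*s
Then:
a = 0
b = 3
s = 0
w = 0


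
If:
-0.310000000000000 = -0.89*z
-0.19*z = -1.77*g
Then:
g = 0.04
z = 0.35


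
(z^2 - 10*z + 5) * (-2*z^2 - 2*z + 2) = -2*z^4 + 18*z^3 + 12*z^2 - 30*z + 10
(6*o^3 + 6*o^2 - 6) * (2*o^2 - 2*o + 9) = 12*o^5 + 42*o^3 + 42*o^2 + 12*o - 54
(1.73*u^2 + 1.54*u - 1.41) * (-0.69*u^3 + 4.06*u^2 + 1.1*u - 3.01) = -1.1937*u^5 + 5.9612*u^4 + 9.1283*u^3 - 9.2379*u^2 - 6.1864*u + 4.2441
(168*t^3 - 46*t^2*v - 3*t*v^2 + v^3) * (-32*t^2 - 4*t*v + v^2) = -5376*t^5 + 800*t^4*v + 448*t^3*v^2 - 66*t^2*v^3 - 7*t*v^4 + v^5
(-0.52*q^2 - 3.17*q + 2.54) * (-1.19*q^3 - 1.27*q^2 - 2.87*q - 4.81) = 0.6188*q^5 + 4.4327*q^4 + 2.4957*q^3 + 8.3733*q^2 + 7.9579*q - 12.2174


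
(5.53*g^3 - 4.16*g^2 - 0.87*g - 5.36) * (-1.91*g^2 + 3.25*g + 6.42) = -10.5623*g^5 + 25.9181*g^4 + 23.6443*g^3 - 19.2971*g^2 - 23.0054*g - 34.4112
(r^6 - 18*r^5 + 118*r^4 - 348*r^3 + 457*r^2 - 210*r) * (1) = r^6 - 18*r^5 + 118*r^4 - 348*r^3 + 457*r^2 - 210*r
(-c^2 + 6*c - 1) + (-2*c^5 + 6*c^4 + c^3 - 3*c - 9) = -2*c^5 + 6*c^4 + c^3 - c^2 + 3*c - 10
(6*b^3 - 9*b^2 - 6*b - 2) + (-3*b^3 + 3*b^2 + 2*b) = 3*b^3 - 6*b^2 - 4*b - 2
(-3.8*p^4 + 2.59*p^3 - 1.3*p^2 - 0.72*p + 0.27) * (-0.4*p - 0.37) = 1.52*p^5 + 0.37*p^4 - 0.4383*p^3 + 0.769*p^2 + 0.1584*p - 0.0999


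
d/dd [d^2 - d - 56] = 2*d - 1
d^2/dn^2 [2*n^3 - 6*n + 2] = 12*n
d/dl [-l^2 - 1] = -2*l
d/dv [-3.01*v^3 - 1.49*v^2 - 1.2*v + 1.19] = -9.03*v^2 - 2.98*v - 1.2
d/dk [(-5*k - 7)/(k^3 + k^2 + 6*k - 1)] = (-5*k^3 - 5*k^2 - 30*k + (5*k + 7)*(3*k^2 + 2*k + 6) + 5)/(k^3 + k^2 + 6*k - 1)^2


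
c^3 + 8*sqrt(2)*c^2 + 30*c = c*(c + 3*sqrt(2))*(c + 5*sqrt(2))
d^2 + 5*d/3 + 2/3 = (d + 2/3)*(d + 1)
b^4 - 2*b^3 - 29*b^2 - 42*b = b*(b - 7)*(b + 2)*(b + 3)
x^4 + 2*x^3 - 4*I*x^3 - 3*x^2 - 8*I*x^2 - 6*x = x*(x + 2)*(x - 3*I)*(x - I)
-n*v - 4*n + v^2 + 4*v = (-n + v)*(v + 4)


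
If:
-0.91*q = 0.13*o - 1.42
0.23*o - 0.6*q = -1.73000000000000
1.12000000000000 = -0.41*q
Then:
No Solution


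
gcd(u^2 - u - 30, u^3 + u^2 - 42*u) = u - 6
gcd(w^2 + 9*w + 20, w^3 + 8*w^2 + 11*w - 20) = w^2 + 9*w + 20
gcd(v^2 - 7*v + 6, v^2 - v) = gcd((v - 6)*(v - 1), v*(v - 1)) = v - 1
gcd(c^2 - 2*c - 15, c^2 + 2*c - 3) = c + 3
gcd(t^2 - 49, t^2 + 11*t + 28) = t + 7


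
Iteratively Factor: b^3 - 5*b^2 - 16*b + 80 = (b - 5)*(b^2 - 16) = (b - 5)*(b + 4)*(b - 4)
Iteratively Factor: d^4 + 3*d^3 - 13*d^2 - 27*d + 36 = (d - 1)*(d^3 + 4*d^2 - 9*d - 36) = (d - 1)*(d + 4)*(d^2 - 9) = (d - 3)*(d - 1)*(d + 4)*(d + 3)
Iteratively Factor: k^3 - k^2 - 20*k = (k + 4)*(k^2 - 5*k) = k*(k + 4)*(k - 5)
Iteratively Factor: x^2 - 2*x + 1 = (x - 1)*(x - 1)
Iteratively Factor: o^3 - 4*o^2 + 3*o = (o - 1)*(o^2 - 3*o) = o*(o - 1)*(o - 3)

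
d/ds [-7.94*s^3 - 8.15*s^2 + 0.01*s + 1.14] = -23.82*s^2 - 16.3*s + 0.01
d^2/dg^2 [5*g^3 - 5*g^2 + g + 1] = 30*g - 10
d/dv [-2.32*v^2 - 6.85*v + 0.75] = -4.64*v - 6.85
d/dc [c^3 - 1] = 3*c^2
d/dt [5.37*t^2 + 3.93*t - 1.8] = 10.74*t + 3.93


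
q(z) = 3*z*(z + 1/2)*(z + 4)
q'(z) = 3*z*(z + 1/2) + 3*z*(z + 4) + 3*(z + 1/2)*(z + 4) = 9*z^2 + 27*z + 6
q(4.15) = 471.82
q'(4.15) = 273.05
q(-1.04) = 4.99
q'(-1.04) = -12.35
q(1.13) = 28.35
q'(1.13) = 48.00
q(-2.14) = 19.58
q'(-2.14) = -10.56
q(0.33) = 3.56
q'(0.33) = 15.89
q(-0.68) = 1.22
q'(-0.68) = -8.20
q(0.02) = 0.13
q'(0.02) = 6.54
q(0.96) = 20.86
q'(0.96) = 40.21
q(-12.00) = -3312.00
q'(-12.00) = 978.00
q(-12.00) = -3312.00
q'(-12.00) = 978.00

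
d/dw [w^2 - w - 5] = 2*w - 1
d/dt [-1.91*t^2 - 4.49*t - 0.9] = -3.82*t - 4.49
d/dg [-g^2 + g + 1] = 1 - 2*g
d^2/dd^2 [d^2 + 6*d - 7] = 2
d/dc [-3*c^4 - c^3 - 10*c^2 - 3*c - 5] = -12*c^3 - 3*c^2 - 20*c - 3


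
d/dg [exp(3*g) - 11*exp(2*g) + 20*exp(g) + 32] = (3*exp(2*g) - 22*exp(g) + 20)*exp(g)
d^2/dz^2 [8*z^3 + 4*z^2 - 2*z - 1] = 48*z + 8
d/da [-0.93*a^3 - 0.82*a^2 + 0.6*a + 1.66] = -2.79*a^2 - 1.64*a + 0.6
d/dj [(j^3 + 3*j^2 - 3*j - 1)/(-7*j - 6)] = (-14*j^3 - 39*j^2 - 36*j + 11)/(49*j^2 + 84*j + 36)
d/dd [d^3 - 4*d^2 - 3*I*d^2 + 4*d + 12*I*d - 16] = 3*d^2 - 8*d - 6*I*d + 4 + 12*I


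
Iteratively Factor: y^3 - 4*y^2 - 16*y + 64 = (y - 4)*(y^2 - 16) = (y - 4)^2*(y + 4)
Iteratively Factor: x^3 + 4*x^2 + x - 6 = (x - 1)*(x^2 + 5*x + 6) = (x - 1)*(x + 3)*(x + 2)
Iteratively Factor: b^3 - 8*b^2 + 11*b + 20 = (b + 1)*(b^2 - 9*b + 20) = (b - 5)*(b + 1)*(b - 4)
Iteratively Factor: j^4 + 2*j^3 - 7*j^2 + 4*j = (j - 1)*(j^3 + 3*j^2 - 4*j) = j*(j - 1)*(j^2 + 3*j - 4) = j*(j - 1)*(j + 4)*(j - 1)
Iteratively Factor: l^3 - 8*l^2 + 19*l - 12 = (l - 4)*(l^2 - 4*l + 3) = (l - 4)*(l - 1)*(l - 3)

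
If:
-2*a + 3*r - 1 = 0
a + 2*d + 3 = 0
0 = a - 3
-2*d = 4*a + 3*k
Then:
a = 3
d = -3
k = -2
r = 7/3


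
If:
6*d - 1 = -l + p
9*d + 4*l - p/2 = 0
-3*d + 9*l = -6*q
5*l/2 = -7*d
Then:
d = 5/38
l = -7/19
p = -11/19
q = 47/76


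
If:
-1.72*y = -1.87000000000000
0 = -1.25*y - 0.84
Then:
No Solution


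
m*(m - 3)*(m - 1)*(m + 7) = m^4 + 3*m^3 - 25*m^2 + 21*m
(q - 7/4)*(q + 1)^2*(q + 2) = q^4 + 9*q^3/4 - 2*q^2 - 27*q/4 - 7/2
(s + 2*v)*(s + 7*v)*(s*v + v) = s^3*v + 9*s^2*v^2 + s^2*v + 14*s*v^3 + 9*s*v^2 + 14*v^3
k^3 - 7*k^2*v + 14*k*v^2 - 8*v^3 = (k - 4*v)*(k - 2*v)*(k - v)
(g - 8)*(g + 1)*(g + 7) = g^3 - 57*g - 56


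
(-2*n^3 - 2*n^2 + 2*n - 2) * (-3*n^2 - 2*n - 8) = 6*n^5 + 10*n^4 + 14*n^3 + 18*n^2 - 12*n + 16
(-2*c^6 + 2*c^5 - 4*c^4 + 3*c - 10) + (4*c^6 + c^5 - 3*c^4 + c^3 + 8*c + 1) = 2*c^6 + 3*c^5 - 7*c^4 + c^3 + 11*c - 9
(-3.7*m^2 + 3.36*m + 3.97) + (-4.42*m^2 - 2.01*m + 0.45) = -8.12*m^2 + 1.35*m + 4.42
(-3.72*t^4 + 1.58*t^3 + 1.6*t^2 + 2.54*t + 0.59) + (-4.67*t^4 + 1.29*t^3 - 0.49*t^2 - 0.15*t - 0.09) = -8.39*t^4 + 2.87*t^3 + 1.11*t^2 + 2.39*t + 0.5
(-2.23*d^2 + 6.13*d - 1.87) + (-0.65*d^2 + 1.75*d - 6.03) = -2.88*d^2 + 7.88*d - 7.9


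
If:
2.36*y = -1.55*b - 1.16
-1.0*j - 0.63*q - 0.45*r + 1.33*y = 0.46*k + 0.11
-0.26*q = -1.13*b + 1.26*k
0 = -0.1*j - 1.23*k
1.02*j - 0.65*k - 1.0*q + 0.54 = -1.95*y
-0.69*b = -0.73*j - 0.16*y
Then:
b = -0.07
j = 0.03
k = -0.00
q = -0.29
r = -1.21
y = -0.45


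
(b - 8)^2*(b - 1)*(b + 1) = b^4 - 16*b^3 + 63*b^2 + 16*b - 64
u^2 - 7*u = u*(u - 7)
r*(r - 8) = r^2 - 8*r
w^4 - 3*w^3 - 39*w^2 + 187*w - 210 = (w - 5)*(w - 3)*(w - 2)*(w + 7)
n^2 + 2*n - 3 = (n - 1)*(n + 3)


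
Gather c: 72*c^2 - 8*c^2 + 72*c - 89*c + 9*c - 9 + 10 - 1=64*c^2 - 8*c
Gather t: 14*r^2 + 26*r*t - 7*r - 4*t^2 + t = 14*r^2 - 7*r - 4*t^2 + t*(26*r + 1)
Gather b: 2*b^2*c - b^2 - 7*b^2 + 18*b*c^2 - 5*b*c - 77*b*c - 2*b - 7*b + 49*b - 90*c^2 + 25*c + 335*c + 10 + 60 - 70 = b^2*(2*c - 8) + b*(18*c^2 - 82*c + 40) - 90*c^2 + 360*c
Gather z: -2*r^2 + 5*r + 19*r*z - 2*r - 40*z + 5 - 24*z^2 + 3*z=-2*r^2 + 3*r - 24*z^2 + z*(19*r - 37) + 5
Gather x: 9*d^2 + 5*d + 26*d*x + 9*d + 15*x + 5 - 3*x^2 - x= 9*d^2 + 14*d - 3*x^2 + x*(26*d + 14) + 5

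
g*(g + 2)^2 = g^3 + 4*g^2 + 4*g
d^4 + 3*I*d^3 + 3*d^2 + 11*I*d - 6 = (d - 2*I)*(d + I)^2*(d + 3*I)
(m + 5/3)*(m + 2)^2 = m^3 + 17*m^2/3 + 32*m/3 + 20/3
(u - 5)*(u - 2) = u^2 - 7*u + 10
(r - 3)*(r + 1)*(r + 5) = r^3 + 3*r^2 - 13*r - 15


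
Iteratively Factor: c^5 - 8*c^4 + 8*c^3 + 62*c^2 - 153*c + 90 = (c - 5)*(c^4 - 3*c^3 - 7*c^2 + 27*c - 18) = (c - 5)*(c - 1)*(c^3 - 2*c^2 - 9*c + 18) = (c - 5)*(c - 3)*(c - 1)*(c^2 + c - 6) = (c - 5)*(c - 3)*(c - 1)*(c + 3)*(c - 2)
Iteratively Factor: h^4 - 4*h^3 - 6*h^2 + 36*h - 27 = (h + 3)*(h^3 - 7*h^2 + 15*h - 9) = (h - 1)*(h + 3)*(h^2 - 6*h + 9) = (h - 3)*(h - 1)*(h + 3)*(h - 3)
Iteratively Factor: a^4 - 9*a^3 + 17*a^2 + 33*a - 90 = (a + 2)*(a^3 - 11*a^2 + 39*a - 45) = (a - 5)*(a + 2)*(a^2 - 6*a + 9) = (a - 5)*(a - 3)*(a + 2)*(a - 3)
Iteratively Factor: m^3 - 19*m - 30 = (m + 2)*(m^2 - 2*m - 15) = (m - 5)*(m + 2)*(m + 3)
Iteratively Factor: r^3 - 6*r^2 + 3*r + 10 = (r - 2)*(r^2 - 4*r - 5) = (r - 5)*(r - 2)*(r + 1)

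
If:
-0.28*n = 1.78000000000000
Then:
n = -6.36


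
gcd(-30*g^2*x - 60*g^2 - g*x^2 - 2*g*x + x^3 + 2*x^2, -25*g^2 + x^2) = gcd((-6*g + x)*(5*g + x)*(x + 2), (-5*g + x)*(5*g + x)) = 5*g + x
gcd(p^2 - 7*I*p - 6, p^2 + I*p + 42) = p - 6*I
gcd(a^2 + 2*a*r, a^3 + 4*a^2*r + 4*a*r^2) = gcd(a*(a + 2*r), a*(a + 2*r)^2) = a^2 + 2*a*r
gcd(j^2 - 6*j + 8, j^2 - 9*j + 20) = j - 4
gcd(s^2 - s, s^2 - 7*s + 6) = s - 1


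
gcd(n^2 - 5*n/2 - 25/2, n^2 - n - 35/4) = n + 5/2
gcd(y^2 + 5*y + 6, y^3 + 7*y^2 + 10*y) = y + 2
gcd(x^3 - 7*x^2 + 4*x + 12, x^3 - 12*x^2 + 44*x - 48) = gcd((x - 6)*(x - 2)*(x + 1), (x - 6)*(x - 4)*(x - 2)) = x^2 - 8*x + 12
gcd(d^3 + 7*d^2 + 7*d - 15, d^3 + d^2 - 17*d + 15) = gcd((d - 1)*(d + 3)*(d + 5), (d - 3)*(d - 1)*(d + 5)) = d^2 + 4*d - 5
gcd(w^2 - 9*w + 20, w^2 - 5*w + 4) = w - 4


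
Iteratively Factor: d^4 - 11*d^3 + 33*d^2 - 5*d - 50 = (d - 2)*(d^3 - 9*d^2 + 15*d + 25) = (d - 5)*(d - 2)*(d^2 - 4*d - 5) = (d - 5)^2*(d - 2)*(d + 1)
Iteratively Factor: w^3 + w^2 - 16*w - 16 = (w + 1)*(w^2 - 16) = (w - 4)*(w + 1)*(w + 4)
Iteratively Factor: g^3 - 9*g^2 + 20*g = (g - 5)*(g^2 - 4*g) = (g - 5)*(g - 4)*(g)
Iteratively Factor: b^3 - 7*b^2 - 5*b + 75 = (b + 3)*(b^2 - 10*b + 25) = (b - 5)*(b + 3)*(b - 5)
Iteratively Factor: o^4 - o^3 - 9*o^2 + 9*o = (o - 3)*(o^3 + 2*o^2 - 3*o) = (o - 3)*(o - 1)*(o^2 + 3*o) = (o - 3)*(o - 1)*(o + 3)*(o)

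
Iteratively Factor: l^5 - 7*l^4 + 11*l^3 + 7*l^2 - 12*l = (l - 3)*(l^4 - 4*l^3 - l^2 + 4*l) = (l - 3)*(l - 1)*(l^3 - 3*l^2 - 4*l) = (l - 3)*(l - 1)*(l + 1)*(l^2 - 4*l) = l*(l - 3)*(l - 1)*(l + 1)*(l - 4)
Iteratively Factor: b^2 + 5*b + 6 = (b + 3)*(b + 2)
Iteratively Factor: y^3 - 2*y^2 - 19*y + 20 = (y - 1)*(y^2 - y - 20) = (y - 5)*(y - 1)*(y + 4)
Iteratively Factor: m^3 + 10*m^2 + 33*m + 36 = (m + 4)*(m^2 + 6*m + 9) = (m + 3)*(m + 4)*(m + 3)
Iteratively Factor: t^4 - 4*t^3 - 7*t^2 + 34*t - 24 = (t - 2)*(t^3 - 2*t^2 - 11*t + 12) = (t - 4)*(t - 2)*(t^2 + 2*t - 3) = (t - 4)*(t - 2)*(t - 1)*(t + 3)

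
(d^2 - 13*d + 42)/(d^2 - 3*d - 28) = (d - 6)/(d + 4)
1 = 1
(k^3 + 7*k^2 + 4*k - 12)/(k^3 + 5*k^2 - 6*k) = (k + 2)/k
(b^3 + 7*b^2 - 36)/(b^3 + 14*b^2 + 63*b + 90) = (b - 2)/(b + 5)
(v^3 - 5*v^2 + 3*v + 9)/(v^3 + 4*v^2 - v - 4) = (v^2 - 6*v + 9)/(v^2 + 3*v - 4)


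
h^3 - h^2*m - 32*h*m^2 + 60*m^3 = (h - 5*m)*(h - 2*m)*(h + 6*m)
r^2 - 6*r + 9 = (r - 3)^2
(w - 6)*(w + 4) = w^2 - 2*w - 24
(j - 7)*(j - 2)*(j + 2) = j^3 - 7*j^2 - 4*j + 28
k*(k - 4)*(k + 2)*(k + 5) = k^4 + 3*k^3 - 18*k^2 - 40*k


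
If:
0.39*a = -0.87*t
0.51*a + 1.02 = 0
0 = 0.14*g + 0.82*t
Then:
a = -2.00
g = -5.25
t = 0.90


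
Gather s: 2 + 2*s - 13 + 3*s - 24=5*s - 35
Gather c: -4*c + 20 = 20 - 4*c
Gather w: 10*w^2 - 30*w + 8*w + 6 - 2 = 10*w^2 - 22*w + 4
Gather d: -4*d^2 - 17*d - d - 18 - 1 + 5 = -4*d^2 - 18*d - 14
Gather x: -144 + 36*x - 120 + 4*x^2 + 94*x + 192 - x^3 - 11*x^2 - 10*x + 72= -x^3 - 7*x^2 + 120*x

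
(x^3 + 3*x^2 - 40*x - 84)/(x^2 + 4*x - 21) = (x^2 - 4*x - 12)/(x - 3)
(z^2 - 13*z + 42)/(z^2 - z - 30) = (z - 7)/(z + 5)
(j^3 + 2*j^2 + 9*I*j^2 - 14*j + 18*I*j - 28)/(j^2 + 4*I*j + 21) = (j^2 + 2*j*(1 + I) + 4*I)/(j - 3*I)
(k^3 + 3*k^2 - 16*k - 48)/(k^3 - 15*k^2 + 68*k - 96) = (k^2 + 7*k + 12)/(k^2 - 11*k + 24)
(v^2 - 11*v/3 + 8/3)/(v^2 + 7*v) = (3*v^2 - 11*v + 8)/(3*v*(v + 7))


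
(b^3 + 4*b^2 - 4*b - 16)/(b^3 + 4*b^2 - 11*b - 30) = (b^2 + 2*b - 8)/(b^2 + 2*b - 15)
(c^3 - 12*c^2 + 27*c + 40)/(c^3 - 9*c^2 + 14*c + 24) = (c^2 - 13*c + 40)/(c^2 - 10*c + 24)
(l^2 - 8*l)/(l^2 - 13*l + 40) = l/(l - 5)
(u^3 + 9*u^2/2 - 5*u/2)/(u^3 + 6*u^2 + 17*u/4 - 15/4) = 2*u/(2*u + 3)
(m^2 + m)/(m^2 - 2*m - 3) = m/(m - 3)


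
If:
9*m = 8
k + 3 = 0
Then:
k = -3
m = 8/9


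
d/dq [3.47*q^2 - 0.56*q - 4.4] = 6.94*q - 0.56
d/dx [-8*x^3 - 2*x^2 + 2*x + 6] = -24*x^2 - 4*x + 2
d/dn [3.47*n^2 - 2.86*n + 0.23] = 6.94*n - 2.86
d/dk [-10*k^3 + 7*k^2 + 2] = 2*k*(7 - 15*k)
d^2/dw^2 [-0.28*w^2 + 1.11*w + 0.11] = -0.560000000000000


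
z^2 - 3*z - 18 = (z - 6)*(z + 3)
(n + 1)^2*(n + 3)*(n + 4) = n^4 + 9*n^3 + 27*n^2 + 31*n + 12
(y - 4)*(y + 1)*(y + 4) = y^3 + y^2 - 16*y - 16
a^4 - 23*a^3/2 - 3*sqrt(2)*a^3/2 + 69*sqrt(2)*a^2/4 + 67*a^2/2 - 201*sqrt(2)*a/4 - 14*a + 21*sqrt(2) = (a - 7)*(a - 4)*(a - 1/2)*(a - 3*sqrt(2)/2)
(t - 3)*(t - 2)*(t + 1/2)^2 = t^4 - 4*t^3 + 5*t^2/4 + 19*t/4 + 3/2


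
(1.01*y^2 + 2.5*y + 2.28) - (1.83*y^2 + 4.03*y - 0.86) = -0.82*y^2 - 1.53*y + 3.14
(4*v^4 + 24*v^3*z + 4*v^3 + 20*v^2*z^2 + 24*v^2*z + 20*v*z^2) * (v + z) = 4*v^5 + 28*v^4*z + 4*v^4 + 44*v^3*z^2 + 28*v^3*z + 20*v^2*z^3 + 44*v^2*z^2 + 20*v*z^3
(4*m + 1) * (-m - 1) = -4*m^2 - 5*m - 1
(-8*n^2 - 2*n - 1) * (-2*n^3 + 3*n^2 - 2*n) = 16*n^5 - 20*n^4 + 12*n^3 + n^2 + 2*n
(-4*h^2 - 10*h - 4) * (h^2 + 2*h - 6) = -4*h^4 - 18*h^3 + 52*h + 24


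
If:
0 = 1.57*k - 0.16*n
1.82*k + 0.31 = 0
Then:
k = -0.17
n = -1.67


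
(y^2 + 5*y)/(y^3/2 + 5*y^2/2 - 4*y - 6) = 2*y*(y + 5)/(y^3 + 5*y^2 - 8*y - 12)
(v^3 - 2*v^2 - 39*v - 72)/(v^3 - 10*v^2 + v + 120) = (v + 3)/(v - 5)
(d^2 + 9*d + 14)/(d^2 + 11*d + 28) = (d + 2)/(d + 4)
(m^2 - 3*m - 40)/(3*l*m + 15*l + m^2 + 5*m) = (m - 8)/(3*l + m)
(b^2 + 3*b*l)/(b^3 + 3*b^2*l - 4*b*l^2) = (b + 3*l)/(b^2 + 3*b*l - 4*l^2)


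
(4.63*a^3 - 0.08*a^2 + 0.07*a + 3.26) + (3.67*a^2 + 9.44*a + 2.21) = 4.63*a^3 + 3.59*a^2 + 9.51*a + 5.47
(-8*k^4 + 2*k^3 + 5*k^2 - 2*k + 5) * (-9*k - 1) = 72*k^5 - 10*k^4 - 47*k^3 + 13*k^2 - 43*k - 5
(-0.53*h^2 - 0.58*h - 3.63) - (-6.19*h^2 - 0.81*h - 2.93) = 5.66*h^2 + 0.23*h - 0.7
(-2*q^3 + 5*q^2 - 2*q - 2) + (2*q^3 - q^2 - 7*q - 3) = 4*q^2 - 9*q - 5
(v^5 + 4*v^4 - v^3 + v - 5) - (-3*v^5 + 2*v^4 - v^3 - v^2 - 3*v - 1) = 4*v^5 + 2*v^4 + v^2 + 4*v - 4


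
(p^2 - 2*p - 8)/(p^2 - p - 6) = (p - 4)/(p - 3)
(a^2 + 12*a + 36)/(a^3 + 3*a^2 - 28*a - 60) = (a + 6)/(a^2 - 3*a - 10)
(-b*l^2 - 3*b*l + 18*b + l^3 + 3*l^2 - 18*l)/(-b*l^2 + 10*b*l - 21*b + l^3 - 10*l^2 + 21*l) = (l + 6)/(l - 7)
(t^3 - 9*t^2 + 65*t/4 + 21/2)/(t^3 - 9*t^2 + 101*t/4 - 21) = (2*t^2 - 11*t - 6)/(2*t^2 - 11*t + 12)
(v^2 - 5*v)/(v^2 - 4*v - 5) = v/(v + 1)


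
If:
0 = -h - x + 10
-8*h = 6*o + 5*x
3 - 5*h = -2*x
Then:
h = 23/7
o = -419/42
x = 47/7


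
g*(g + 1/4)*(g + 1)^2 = g^4 + 9*g^3/4 + 3*g^2/2 + g/4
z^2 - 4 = (z - 2)*(z + 2)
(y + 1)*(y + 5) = y^2 + 6*y + 5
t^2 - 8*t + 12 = (t - 6)*(t - 2)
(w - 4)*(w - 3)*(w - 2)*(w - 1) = w^4 - 10*w^3 + 35*w^2 - 50*w + 24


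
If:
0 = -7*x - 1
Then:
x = -1/7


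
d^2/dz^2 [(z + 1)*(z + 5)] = 2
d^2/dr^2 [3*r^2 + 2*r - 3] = 6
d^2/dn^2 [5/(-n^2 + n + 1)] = 10*(-n^2 + n + (2*n - 1)^2 + 1)/(-n^2 + n + 1)^3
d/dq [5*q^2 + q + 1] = 10*q + 1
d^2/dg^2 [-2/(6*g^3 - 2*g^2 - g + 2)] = 4*(2*(9*g - 1)*(6*g^3 - 2*g^2 - g + 2) - (-18*g^2 + 4*g + 1)^2)/(6*g^3 - 2*g^2 - g + 2)^3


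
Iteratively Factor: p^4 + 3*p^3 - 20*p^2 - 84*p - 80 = (p - 5)*(p^3 + 8*p^2 + 20*p + 16) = (p - 5)*(p + 2)*(p^2 + 6*p + 8) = (p - 5)*(p + 2)*(p + 4)*(p + 2)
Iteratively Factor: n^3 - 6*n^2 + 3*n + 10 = (n - 2)*(n^2 - 4*n - 5) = (n - 5)*(n - 2)*(n + 1)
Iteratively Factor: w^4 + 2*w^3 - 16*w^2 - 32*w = (w + 4)*(w^3 - 2*w^2 - 8*w) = w*(w + 4)*(w^2 - 2*w - 8) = w*(w - 4)*(w + 4)*(w + 2)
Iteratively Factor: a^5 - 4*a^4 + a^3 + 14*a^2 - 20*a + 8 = (a - 1)*(a^4 - 3*a^3 - 2*a^2 + 12*a - 8) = (a - 1)^2*(a^3 - 2*a^2 - 4*a + 8) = (a - 2)*(a - 1)^2*(a^2 - 4) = (a - 2)^2*(a - 1)^2*(a + 2)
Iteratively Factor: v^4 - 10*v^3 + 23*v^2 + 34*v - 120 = (v - 4)*(v^3 - 6*v^2 - v + 30) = (v - 5)*(v - 4)*(v^2 - v - 6) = (v - 5)*(v - 4)*(v + 2)*(v - 3)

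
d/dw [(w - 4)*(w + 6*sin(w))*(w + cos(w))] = (4 - w)*(w + 6*sin(w))*(sin(w) - 1) + (w - 4)*(w + cos(w))*(6*cos(w) + 1) + (w + 6*sin(w))*(w + cos(w))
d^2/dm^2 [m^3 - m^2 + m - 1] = 6*m - 2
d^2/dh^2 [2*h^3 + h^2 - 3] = 12*h + 2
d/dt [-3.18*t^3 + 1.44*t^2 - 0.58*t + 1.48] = -9.54*t^2 + 2.88*t - 0.58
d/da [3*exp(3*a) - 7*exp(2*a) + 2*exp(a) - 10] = (9*exp(2*a) - 14*exp(a) + 2)*exp(a)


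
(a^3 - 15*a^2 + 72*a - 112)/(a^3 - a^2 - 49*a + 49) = (a^2 - 8*a + 16)/(a^2 + 6*a - 7)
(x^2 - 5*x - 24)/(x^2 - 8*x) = (x + 3)/x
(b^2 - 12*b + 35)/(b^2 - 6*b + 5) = (b - 7)/(b - 1)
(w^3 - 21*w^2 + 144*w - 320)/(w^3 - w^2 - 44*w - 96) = (w^2 - 13*w + 40)/(w^2 + 7*w + 12)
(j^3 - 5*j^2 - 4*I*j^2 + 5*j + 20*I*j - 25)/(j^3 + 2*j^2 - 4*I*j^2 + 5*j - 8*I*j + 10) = (j - 5)/(j + 2)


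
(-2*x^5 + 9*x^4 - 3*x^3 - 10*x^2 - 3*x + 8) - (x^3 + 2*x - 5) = -2*x^5 + 9*x^4 - 4*x^3 - 10*x^2 - 5*x + 13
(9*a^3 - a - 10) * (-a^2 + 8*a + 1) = -9*a^5 + 72*a^4 + 10*a^3 + 2*a^2 - 81*a - 10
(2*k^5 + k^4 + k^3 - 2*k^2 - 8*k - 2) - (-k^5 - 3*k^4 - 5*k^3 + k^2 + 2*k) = 3*k^5 + 4*k^4 + 6*k^3 - 3*k^2 - 10*k - 2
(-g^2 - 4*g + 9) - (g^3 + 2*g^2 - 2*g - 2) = -g^3 - 3*g^2 - 2*g + 11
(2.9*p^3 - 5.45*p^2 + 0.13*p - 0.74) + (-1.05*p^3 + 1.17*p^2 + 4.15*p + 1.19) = 1.85*p^3 - 4.28*p^2 + 4.28*p + 0.45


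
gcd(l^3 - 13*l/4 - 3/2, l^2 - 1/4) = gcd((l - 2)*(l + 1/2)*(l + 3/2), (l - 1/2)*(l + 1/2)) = l + 1/2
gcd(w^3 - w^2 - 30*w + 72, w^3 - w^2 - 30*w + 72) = w^3 - w^2 - 30*w + 72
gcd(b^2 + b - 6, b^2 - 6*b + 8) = b - 2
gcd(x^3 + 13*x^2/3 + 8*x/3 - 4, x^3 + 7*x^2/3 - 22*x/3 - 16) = x^2 + 5*x + 6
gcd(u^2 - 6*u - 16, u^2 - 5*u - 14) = u + 2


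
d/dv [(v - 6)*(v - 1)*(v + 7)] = 3*v^2 - 43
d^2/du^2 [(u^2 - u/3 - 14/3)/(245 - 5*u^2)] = 2*(u^3 - 399*u^2 + 147*u - 6517)/(15*(u^6 - 147*u^4 + 7203*u^2 - 117649))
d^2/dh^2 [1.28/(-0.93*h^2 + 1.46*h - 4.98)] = (2.214144*h^2 - 3.475968*h - 1.28*(1.86*h - 1.46)*(3.72*h - 2.92) + 11.856384)/(0.93*h^2 - 1.46*h + 4.98)^3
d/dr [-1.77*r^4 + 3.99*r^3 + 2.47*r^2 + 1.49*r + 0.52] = -7.08*r^3 + 11.97*r^2 + 4.94*r + 1.49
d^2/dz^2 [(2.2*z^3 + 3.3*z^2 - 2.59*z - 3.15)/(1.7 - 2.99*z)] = (-39.33644*z^3 + 67.0956*z^2 - 38.148*z + 63.57857)/(26.730899*z^3 - 45.59451*z^2 + 25.9233*z - 4.913)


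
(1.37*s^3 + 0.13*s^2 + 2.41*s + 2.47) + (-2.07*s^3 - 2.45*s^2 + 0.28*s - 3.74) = -0.7*s^3 - 2.32*s^2 + 2.69*s - 1.27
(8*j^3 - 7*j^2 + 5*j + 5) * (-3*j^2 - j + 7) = -24*j^5 + 13*j^4 + 48*j^3 - 69*j^2 + 30*j + 35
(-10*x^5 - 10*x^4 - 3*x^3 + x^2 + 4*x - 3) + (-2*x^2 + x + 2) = -10*x^5 - 10*x^4 - 3*x^3 - x^2 + 5*x - 1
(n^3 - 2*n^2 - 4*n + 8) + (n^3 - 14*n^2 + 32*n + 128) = 2*n^3 - 16*n^2 + 28*n + 136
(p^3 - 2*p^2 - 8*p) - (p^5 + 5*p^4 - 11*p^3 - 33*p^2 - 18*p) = -p^5 - 5*p^4 + 12*p^3 + 31*p^2 + 10*p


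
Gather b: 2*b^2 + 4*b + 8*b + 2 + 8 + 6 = 2*b^2 + 12*b + 16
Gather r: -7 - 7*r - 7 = -7*r - 14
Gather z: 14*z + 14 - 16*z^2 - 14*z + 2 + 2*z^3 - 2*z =2*z^3 - 16*z^2 - 2*z + 16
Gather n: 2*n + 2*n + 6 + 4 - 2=4*n + 8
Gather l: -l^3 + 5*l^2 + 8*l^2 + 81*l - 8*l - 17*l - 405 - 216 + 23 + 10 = -l^3 + 13*l^2 + 56*l - 588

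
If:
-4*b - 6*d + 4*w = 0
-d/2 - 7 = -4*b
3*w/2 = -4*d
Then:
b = 175/103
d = -42/103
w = 112/103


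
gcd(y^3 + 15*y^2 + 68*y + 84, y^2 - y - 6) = y + 2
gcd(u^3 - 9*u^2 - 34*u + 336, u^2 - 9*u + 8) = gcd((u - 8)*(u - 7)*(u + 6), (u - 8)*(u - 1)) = u - 8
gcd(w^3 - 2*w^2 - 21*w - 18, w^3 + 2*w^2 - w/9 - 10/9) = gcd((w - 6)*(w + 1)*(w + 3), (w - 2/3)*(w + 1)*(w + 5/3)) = w + 1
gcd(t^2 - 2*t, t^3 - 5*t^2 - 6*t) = t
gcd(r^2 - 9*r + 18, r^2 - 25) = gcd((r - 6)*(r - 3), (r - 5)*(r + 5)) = 1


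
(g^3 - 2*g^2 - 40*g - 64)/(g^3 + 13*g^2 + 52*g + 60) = (g^2 - 4*g - 32)/(g^2 + 11*g + 30)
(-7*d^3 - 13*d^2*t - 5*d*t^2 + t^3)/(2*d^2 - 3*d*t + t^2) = (-7*d^3 - 13*d^2*t - 5*d*t^2 + t^3)/(2*d^2 - 3*d*t + t^2)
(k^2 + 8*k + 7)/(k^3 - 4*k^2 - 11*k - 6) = (k + 7)/(k^2 - 5*k - 6)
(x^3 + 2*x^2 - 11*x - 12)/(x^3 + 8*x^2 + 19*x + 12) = (x - 3)/(x + 3)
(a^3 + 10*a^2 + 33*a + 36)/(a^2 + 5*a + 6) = (a^2 + 7*a + 12)/(a + 2)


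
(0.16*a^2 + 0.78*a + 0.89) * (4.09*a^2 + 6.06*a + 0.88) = 0.6544*a^4 + 4.1598*a^3 + 8.5077*a^2 + 6.0798*a + 0.7832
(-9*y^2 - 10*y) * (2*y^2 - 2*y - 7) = -18*y^4 - 2*y^3 + 83*y^2 + 70*y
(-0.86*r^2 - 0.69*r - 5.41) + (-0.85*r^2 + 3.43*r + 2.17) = -1.71*r^2 + 2.74*r - 3.24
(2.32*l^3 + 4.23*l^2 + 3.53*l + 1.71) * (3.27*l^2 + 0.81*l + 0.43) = 7.5864*l^5 + 15.7113*l^4 + 15.967*l^3 + 10.2699*l^2 + 2.903*l + 0.7353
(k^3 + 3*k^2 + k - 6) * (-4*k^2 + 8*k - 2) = -4*k^5 - 4*k^4 + 18*k^3 + 26*k^2 - 50*k + 12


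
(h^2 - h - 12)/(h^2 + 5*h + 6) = (h - 4)/(h + 2)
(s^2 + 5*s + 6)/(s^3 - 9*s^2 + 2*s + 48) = (s + 3)/(s^2 - 11*s + 24)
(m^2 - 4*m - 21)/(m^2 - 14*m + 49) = (m + 3)/(m - 7)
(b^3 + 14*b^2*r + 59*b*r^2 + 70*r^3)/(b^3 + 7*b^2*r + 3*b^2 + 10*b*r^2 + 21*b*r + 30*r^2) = (b + 7*r)/(b + 3)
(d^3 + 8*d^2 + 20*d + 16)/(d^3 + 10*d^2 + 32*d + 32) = (d + 2)/(d + 4)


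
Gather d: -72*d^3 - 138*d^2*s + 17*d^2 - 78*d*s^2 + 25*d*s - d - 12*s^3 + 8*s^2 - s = -72*d^3 + d^2*(17 - 138*s) + d*(-78*s^2 + 25*s - 1) - 12*s^3 + 8*s^2 - s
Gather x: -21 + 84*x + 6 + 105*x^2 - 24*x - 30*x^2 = 75*x^2 + 60*x - 15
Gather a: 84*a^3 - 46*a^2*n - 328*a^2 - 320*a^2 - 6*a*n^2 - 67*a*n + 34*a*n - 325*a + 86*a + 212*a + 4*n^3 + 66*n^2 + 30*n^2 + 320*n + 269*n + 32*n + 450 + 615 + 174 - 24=84*a^3 + a^2*(-46*n - 648) + a*(-6*n^2 - 33*n - 27) + 4*n^3 + 96*n^2 + 621*n + 1215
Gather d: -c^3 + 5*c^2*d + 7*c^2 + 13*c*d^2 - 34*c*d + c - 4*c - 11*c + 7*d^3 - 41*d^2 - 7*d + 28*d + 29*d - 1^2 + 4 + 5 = -c^3 + 7*c^2 - 14*c + 7*d^3 + d^2*(13*c - 41) + d*(5*c^2 - 34*c + 50) + 8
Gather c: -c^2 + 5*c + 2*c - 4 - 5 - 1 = -c^2 + 7*c - 10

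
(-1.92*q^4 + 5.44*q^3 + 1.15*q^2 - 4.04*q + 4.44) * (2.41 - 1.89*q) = 3.6288*q^5 - 14.9088*q^4 + 10.9369*q^3 + 10.4071*q^2 - 18.128*q + 10.7004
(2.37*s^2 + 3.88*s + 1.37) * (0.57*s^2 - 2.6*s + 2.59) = 1.3509*s^4 - 3.9504*s^3 - 3.1688*s^2 + 6.4872*s + 3.5483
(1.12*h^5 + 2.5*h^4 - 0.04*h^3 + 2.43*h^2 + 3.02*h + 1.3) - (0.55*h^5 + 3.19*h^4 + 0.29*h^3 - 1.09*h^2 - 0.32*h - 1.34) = 0.57*h^5 - 0.69*h^4 - 0.33*h^3 + 3.52*h^2 + 3.34*h + 2.64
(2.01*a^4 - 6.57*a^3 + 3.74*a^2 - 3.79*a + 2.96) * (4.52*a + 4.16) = 9.0852*a^5 - 21.3348*a^4 - 10.4264*a^3 - 1.5724*a^2 - 2.3872*a + 12.3136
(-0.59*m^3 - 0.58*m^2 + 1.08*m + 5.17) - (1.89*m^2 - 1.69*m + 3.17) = -0.59*m^3 - 2.47*m^2 + 2.77*m + 2.0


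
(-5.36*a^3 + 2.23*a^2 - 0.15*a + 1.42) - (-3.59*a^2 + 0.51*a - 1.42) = -5.36*a^3 + 5.82*a^2 - 0.66*a + 2.84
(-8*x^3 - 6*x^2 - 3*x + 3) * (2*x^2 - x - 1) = -16*x^5 - 4*x^4 + 8*x^3 + 15*x^2 - 3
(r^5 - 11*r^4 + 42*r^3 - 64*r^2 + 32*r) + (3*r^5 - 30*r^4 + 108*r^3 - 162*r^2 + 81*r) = 4*r^5 - 41*r^4 + 150*r^3 - 226*r^2 + 113*r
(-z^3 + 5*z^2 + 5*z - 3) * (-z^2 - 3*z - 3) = z^5 - 2*z^4 - 17*z^3 - 27*z^2 - 6*z + 9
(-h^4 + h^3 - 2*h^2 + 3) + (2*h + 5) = -h^4 + h^3 - 2*h^2 + 2*h + 8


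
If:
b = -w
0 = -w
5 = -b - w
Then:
No Solution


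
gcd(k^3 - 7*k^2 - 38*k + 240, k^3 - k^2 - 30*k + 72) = k + 6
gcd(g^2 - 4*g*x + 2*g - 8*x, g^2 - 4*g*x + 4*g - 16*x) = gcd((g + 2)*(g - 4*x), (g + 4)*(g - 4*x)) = -g + 4*x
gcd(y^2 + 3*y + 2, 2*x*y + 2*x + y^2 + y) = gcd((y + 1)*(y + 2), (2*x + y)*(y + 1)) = y + 1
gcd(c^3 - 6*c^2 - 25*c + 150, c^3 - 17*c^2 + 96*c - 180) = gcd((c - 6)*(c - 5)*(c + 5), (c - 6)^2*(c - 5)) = c^2 - 11*c + 30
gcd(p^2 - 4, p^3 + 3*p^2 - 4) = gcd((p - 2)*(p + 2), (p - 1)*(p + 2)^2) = p + 2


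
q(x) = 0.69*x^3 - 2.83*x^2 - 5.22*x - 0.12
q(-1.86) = -4.64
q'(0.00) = -5.22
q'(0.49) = -7.50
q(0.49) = -3.28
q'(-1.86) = 12.47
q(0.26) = -1.66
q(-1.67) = -2.51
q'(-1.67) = 10.01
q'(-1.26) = 5.20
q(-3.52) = -46.90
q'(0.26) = -6.55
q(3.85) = -22.79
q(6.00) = 15.72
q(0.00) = -0.12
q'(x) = 2.07*x^2 - 5.66*x - 5.22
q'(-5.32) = 83.48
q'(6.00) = 35.34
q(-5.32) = -156.34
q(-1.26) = 0.58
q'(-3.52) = 40.35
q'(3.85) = 3.67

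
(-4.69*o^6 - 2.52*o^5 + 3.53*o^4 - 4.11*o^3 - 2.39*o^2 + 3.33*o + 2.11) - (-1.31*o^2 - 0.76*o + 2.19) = -4.69*o^6 - 2.52*o^5 + 3.53*o^4 - 4.11*o^3 - 1.08*o^2 + 4.09*o - 0.0800000000000001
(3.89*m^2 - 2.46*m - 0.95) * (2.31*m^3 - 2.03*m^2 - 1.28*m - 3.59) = 8.9859*m^5 - 13.5793*m^4 - 2.1799*m^3 - 8.8878*m^2 + 10.0474*m + 3.4105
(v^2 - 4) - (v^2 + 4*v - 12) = 8 - 4*v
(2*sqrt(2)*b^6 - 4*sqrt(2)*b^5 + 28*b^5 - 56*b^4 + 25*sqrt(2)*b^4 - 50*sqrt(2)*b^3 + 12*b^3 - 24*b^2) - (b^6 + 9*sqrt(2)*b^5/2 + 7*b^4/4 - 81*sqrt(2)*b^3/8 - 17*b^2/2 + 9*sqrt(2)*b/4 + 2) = -b^6 + 2*sqrt(2)*b^6 - 17*sqrt(2)*b^5/2 + 28*b^5 - 231*b^4/4 + 25*sqrt(2)*b^4 - 319*sqrt(2)*b^3/8 + 12*b^3 - 31*b^2/2 - 9*sqrt(2)*b/4 - 2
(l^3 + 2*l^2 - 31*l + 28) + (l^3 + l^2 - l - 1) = 2*l^3 + 3*l^2 - 32*l + 27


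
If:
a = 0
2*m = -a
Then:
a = 0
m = 0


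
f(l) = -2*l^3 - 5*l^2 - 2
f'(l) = -6*l^2 - 10*l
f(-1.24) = -5.87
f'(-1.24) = 3.17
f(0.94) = -8.08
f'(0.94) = -14.70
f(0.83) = -6.59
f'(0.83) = -12.43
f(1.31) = -15.08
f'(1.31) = -23.40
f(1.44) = -18.34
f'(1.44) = -26.84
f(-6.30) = 299.64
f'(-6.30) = -175.14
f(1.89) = -33.36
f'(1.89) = -40.33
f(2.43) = -60.22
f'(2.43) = -59.73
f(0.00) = -2.00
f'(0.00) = 0.00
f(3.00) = -101.00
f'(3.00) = -84.00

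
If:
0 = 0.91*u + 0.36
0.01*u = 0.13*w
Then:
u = -0.40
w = -0.03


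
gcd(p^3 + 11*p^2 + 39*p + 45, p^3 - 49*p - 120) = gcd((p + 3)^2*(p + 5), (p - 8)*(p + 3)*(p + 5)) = p^2 + 8*p + 15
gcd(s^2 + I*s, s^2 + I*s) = s^2 + I*s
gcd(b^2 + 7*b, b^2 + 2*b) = b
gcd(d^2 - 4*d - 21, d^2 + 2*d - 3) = d + 3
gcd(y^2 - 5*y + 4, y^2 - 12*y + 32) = y - 4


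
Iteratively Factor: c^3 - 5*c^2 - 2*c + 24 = (c - 4)*(c^2 - c - 6) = (c - 4)*(c - 3)*(c + 2)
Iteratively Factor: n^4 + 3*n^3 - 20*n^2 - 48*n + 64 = (n - 4)*(n^3 + 7*n^2 + 8*n - 16) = (n - 4)*(n - 1)*(n^2 + 8*n + 16) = (n - 4)*(n - 1)*(n + 4)*(n + 4)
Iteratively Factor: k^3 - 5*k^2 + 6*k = (k - 2)*(k^2 - 3*k) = k*(k - 2)*(k - 3)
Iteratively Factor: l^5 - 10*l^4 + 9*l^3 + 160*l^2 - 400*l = (l - 5)*(l^4 - 5*l^3 - 16*l^2 + 80*l) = (l - 5)^2*(l^3 - 16*l) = l*(l - 5)^2*(l^2 - 16) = l*(l - 5)^2*(l - 4)*(l + 4)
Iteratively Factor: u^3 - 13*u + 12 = (u - 3)*(u^2 + 3*u - 4) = (u - 3)*(u + 4)*(u - 1)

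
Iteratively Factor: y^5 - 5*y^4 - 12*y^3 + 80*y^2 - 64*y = (y)*(y^4 - 5*y^3 - 12*y^2 + 80*y - 64) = y*(y + 4)*(y^3 - 9*y^2 + 24*y - 16) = y*(y - 1)*(y + 4)*(y^2 - 8*y + 16) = y*(y - 4)*(y - 1)*(y + 4)*(y - 4)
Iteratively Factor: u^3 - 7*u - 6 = (u - 3)*(u^2 + 3*u + 2) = (u - 3)*(u + 2)*(u + 1)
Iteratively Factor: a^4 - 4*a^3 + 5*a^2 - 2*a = (a - 1)*(a^3 - 3*a^2 + 2*a) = (a - 1)^2*(a^2 - 2*a) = a*(a - 1)^2*(a - 2)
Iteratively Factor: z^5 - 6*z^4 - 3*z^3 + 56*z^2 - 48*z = (z - 4)*(z^4 - 2*z^3 - 11*z^2 + 12*z) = (z - 4)*(z - 1)*(z^3 - z^2 - 12*z) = (z - 4)^2*(z - 1)*(z^2 + 3*z) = z*(z - 4)^2*(z - 1)*(z + 3)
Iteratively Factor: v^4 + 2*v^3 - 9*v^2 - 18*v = (v + 3)*(v^3 - v^2 - 6*v) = (v - 3)*(v + 3)*(v^2 + 2*v) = (v - 3)*(v + 2)*(v + 3)*(v)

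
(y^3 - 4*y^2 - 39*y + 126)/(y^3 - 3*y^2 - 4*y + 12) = (y^2 - y - 42)/(y^2 - 4)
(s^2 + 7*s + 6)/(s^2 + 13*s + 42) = (s + 1)/(s + 7)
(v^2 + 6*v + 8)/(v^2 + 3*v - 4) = (v + 2)/(v - 1)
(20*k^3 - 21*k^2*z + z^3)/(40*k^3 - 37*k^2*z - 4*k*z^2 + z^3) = (-4*k + z)/(-8*k + z)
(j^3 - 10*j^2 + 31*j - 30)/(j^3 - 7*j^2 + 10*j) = (j - 3)/j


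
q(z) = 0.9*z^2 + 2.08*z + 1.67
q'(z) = 1.8*z + 2.08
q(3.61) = 20.91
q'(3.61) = 8.58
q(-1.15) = 0.47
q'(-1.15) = 0.01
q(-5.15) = 14.83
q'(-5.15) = -7.19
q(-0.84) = 0.56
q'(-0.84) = 0.57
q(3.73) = 21.95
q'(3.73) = 8.79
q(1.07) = 4.93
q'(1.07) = 4.01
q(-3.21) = 4.27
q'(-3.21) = -3.70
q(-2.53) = 2.17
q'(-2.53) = -2.47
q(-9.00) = 55.85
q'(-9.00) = -14.12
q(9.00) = 93.29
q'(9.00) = 18.28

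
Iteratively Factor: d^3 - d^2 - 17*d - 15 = (d + 3)*(d^2 - 4*d - 5) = (d - 5)*(d + 3)*(d + 1)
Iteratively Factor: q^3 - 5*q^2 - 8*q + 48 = (q - 4)*(q^2 - q - 12) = (q - 4)*(q + 3)*(q - 4)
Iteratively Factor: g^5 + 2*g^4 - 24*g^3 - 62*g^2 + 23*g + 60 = (g - 5)*(g^4 + 7*g^3 + 11*g^2 - 7*g - 12) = (g - 5)*(g + 3)*(g^3 + 4*g^2 - g - 4) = (g - 5)*(g - 1)*(g + 3)*(g^2 + 5*g + 4) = (g - 5)*(g - 1)*(g + 1)*(g + 3)*(g + 4)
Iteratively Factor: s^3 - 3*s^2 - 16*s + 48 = (s - 3)*(s^2 - 16) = (s - 3)*(s + 4)*(s - 4)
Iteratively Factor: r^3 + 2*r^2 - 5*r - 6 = (r - 2)*(r^2 + 4*r + 3) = (r - 2)*(r + 1)*(r + 3)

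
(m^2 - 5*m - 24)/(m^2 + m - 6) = (m - 8)/(m - 2)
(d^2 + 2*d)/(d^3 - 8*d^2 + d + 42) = d/(d^2 - 10*d + 21)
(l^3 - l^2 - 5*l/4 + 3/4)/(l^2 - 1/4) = (2*l^2 - l - 3)/(2*l + 1)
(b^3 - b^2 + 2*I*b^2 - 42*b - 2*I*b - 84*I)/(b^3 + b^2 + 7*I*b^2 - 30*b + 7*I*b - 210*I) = (b^2 + b*(-7 + 2*I) - 14*I)/(b^2 + b*(-5 + 7*I) - 35*I)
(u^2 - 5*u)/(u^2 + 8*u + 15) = u*(u - 5)/(u^2 + 8*u + 15)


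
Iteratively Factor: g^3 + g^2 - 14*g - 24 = (g + 2)*(g^2 - g - 12) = (g - 4)*(g + 2)*(g + 3)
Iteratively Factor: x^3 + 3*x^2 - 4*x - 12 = (x + 2)*(x^2 + x - 6) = (x - 2)*(x + 2)*(x + 3)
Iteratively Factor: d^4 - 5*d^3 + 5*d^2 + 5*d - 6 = (d - 3)*(d^3 - 2*d^2 - d + 2) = (d - 3)*(d - 1)*(d^2 - d - 2) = (d - 3)*(d - 2)*(d - 1)*(d + 1)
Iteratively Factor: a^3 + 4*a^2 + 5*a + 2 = (a + 2)*(a^2 + 2*a + 1) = (a + 1)*(a + 2)*(a + 1)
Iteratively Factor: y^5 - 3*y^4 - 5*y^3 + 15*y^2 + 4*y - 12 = (y + 1)*(y^4 - 4*y^3 - y^2 + 16*y - 12) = (y - 2)*(y + 1)*(y^3 - 2*y^2 - 5*y + 6) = (y - 3)*(y - 2)*(y + 1)*(y^2 + y - 2) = (y - 3)*(y - 2)*(y - 1)*(y + 1)*(y + 2)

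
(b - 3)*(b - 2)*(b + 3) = b^3 - 2*b^2 - 9*b + 18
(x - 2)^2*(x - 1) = x^3 - 5*x^2 + 8*x - 4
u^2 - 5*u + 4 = (u - 4)*(u - 1)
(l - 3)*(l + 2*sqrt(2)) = l^2 - 3*l + 2*sqrt(2)*l - 6*sqrt(2)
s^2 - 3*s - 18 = (s - 6)*(s + 3)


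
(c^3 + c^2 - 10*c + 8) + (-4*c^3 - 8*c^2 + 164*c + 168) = -3*c^3 - 7*c^2 + 154*c + 176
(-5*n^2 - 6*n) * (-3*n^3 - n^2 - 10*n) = 15*n^5 + 23*n^4 + 56*n^3 + 60*n^2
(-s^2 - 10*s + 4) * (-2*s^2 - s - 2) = 2*s^4 + 21*s^3 + 4*s^2 + 16*s - 8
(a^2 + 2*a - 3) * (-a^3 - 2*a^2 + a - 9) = -a^5 - 4*a^4 - a^2 - 21*a + 27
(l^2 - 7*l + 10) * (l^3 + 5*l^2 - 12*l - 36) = l^5 - 2*l^4 - 37*l^3 + 98*l^2 + 132*l - 360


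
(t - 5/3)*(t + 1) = t^2 - 2*t/3 - 5/3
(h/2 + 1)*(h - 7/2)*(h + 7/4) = h^3/2 + h^2/8 - 77*h/16 - 49/8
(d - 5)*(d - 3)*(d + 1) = d^3 - 7*d^2 + 7*d + 15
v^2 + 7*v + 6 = (v + 1)*(v + 6)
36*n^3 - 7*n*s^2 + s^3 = (-6*n + s)*(-3*n + s)*(2*n + s)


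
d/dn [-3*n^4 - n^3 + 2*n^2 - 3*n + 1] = -12*n^3 - 3*n^2 + 4*n - 3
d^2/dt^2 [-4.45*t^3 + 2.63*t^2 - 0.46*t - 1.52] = 5.26 - 26.7*t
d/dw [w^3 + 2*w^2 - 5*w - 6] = 3*w^2 + 4*w - 5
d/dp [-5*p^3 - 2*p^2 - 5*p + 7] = -15*p^2 - 4*p - 5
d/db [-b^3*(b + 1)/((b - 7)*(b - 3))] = b^2*(-2*b^3 + 29*b^2 - 64*b - 63)/(b^4 - 20*b^3 + 142*b^2 - 420*b + 441)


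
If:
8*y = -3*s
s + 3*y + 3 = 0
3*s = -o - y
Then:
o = -63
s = 24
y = -9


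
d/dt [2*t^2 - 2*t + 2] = 4*t - 2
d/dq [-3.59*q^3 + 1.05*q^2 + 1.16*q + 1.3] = -10.77*q^2 + 2.1*q + 1.16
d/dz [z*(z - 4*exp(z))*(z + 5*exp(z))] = z^2*exp(z) + 3*z^2 - 40*z*exp(2*z) + 2*z*exp(z) - 20*exp(2*z)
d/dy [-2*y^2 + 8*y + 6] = 8 - 4*y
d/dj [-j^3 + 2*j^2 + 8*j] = -3*j^2 + 4*j + 8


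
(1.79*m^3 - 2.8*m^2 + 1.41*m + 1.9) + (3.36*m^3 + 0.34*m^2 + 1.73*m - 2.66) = 5.15*m^3 - 2.46*m^2 + 3.14*m - 0.76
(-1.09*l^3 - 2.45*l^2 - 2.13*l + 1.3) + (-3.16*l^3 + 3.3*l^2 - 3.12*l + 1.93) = -4.25*l^3 + 0.85*l^2 - 5.25*l + 3.23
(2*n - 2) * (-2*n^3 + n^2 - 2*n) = -4*n^4 + 6*n^3 - 6*n^2 + 4*n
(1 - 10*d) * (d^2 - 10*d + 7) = -10*d^3 + 101*d^2 - 80*d + 7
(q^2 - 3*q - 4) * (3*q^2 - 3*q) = 3*q^4 - 12*q^3 - 3*q^2 + 12*q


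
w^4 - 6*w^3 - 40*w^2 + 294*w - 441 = (w - 7)*(w - 3)^2*(w + 7)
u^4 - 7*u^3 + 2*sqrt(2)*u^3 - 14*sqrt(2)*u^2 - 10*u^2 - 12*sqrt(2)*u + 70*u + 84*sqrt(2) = (u - 7)*(u - 2*sqrt(2))*(u + sqrt(2))*(u + 3*sqrt(2))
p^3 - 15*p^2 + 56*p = p*(p - 8)*(p - 7)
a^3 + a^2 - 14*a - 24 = (a - 4)*(a + 2)*(a + 3)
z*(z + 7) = z^2 + 7*z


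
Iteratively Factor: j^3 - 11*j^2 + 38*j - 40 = (j - 4)*(j^2 - 7*j + 10) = (j - 5)*(j - 4)*(j - 2)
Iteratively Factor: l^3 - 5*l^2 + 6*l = (l - 3)*(l^2 - 2*l) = (l - 3)*(l - 2)*(l)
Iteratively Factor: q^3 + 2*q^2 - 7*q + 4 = (q + 4)*(q^2 - 2*q + 1) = (q - 1)*(q + 4)*(q - 1)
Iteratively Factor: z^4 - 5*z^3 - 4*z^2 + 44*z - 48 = (z - 2)*(z^3 - 3*z^2 - 10*z + 24) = (z - 4)*(z - 2)*(z^2 + z - 6) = (z - 4)*(z - 2)*(z + 3)*(z - 2)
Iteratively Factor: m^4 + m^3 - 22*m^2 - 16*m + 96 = (m + 4)*(m^3 - 3*m^2 - 10*m + 24) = (m - 2)*(m + 4)*(m^2 - m - 12) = (m - 2)*(m + 3)*(m + 4)*(m - 4)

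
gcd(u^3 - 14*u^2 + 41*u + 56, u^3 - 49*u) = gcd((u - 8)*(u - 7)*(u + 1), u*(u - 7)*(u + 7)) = u - 7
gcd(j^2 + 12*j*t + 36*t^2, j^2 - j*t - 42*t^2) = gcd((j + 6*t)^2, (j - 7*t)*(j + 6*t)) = j + 6*t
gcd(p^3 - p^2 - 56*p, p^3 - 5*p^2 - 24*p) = p^2 - 8*p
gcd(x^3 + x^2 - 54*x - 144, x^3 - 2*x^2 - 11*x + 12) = x + 3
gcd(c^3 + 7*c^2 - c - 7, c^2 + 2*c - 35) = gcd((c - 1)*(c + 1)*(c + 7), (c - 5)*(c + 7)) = c + 7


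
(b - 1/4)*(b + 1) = b^2 + 3*b/4 - 1/4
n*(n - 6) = n^2 - 6*n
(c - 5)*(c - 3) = c^2 - 8*c + 15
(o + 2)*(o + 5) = o^2 + 7*o + 10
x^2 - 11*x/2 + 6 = (x - 4)*(x - 3/2)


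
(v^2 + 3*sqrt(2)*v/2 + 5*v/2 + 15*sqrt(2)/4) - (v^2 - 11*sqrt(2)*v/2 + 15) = 5*v/2 + 7*sqrt(2)*v - 15 + 15*sqrt(2)/4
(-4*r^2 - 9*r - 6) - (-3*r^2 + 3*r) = -r^2 - 12*r - 6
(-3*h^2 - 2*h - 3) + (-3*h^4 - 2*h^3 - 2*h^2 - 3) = -3*h^4 - 2*h^3 - 5*h^2 - 2*h - 6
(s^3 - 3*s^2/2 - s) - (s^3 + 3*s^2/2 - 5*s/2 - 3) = -3*s^2 + 3*s/2 + 3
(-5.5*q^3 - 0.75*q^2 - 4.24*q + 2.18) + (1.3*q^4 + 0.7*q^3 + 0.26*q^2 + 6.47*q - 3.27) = 1.3*q^4 - 4.8*q^3 - 0.49*q^2 + 2.23*q - 1.09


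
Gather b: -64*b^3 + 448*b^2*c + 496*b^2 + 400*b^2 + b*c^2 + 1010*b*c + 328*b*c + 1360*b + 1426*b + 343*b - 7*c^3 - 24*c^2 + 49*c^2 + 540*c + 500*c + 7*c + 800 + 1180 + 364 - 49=-64*b^3 + b^2*(448*c + 896) + b*(c^2 + 1338*c + 3129) - 7*c^3 + 25*c^2 + 1047*c + 2295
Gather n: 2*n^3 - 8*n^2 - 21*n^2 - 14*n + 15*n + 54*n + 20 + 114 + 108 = 2*n^3 - 29*n^2 + 55*n + 242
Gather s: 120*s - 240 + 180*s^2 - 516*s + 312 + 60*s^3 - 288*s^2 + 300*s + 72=60*s^3 - 108*s^2 - 96*s + 144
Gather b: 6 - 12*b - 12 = -12*b - 6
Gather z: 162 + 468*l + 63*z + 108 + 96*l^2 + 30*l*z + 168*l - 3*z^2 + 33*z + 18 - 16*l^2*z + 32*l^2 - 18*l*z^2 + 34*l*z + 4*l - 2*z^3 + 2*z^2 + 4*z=128*l^2 + 640*l - 2*z^3 + z^2*(-18*l - 1) + z*(-16*l^2 + 64*l + 100) + 288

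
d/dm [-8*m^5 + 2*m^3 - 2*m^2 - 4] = 2*m*(-20*m^3 + 3*m - 2)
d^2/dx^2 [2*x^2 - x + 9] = 4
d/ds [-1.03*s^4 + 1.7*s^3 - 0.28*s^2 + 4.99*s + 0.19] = -4.12*s^3 + 5.1*s^2 - 0.56*s + 4.99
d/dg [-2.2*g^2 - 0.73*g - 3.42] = -4.4*g - 0.73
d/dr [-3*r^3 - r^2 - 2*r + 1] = -9*r^2 - 2*r - 2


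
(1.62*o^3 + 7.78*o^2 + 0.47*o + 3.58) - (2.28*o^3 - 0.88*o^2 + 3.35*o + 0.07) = -0.66*o^3 + 8.66*o^2 - 2.88*o + 3.51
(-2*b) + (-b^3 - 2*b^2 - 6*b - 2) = -b^3 - 2*b^2 - 8*b - 2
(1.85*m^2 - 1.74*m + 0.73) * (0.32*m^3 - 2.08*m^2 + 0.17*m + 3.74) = 0.592*m^5 - 4.4048*m^4 + 4.1673*m^3 + 5.1048*m^2 - 6.3835*m + 2.7302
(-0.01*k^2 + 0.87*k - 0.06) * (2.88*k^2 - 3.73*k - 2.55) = -0.0288*k^4 + 2.5429*k^3 - 3.3924*k^2 - 1.9947*k + 0.153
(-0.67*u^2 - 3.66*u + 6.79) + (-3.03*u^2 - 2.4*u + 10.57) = -3.7*u^2 - 6.06*u + 17.36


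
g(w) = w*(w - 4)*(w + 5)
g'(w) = w*(w - 4) + w*(w + 5) + (w - 4)*(w + 5)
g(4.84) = 40.01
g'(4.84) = 59.96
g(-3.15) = 41.67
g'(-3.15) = 3.47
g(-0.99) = 19.81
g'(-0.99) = -19.04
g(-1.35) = 26.36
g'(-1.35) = -17.23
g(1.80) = -26.93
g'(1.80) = -6.68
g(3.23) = -20.47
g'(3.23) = 17.76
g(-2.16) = 37.79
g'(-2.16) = -10.32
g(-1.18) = 23.35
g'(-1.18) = -18.18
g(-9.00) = -468.00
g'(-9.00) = 205.00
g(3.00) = -24.00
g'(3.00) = 13.00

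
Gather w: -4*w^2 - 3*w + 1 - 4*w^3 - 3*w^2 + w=-4*w^3 - 7*w^2 - 2*w + 1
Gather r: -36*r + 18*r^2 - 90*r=18*r^2 - 126*r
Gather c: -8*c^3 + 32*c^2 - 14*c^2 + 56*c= -8*c^3 + 18*c^2 + 56*c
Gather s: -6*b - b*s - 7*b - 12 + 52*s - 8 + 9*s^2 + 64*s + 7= -13*b + 9*s^2 + s*(116 - b) - 13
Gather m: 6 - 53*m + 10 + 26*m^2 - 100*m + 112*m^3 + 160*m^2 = 112*m^3 + 186*m^2 - 153*m + 16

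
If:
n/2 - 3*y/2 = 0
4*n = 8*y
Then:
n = 0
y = 0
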